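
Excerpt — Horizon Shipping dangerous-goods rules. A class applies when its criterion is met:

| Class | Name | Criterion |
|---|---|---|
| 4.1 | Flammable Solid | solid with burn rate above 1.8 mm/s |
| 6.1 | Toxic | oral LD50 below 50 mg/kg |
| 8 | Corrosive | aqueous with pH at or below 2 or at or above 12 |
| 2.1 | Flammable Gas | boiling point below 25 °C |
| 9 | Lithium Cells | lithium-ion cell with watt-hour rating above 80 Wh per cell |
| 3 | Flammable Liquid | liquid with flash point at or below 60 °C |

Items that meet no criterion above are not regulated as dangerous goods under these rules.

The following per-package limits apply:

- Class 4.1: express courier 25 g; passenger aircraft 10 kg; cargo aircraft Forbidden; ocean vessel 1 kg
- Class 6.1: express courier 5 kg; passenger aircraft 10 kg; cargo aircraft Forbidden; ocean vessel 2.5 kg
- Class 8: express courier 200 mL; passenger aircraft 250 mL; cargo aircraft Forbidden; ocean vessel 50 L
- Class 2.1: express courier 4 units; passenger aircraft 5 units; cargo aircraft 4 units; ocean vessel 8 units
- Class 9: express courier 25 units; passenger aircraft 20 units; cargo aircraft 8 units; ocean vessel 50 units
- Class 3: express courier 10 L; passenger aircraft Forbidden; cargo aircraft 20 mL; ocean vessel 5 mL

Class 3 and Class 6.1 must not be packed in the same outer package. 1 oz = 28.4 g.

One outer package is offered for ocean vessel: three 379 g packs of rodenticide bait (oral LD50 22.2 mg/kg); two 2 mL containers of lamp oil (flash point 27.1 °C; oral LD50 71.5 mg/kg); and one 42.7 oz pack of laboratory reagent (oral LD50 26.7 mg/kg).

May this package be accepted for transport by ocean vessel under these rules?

With oral LD50 22.2 mg/kg (< 50 mg/kg), the rodenticide bait falls in Class 6.1.
The lamp oil has flash point 27.1 °C, which is ≤ 60 °C, so it is Class 3 (Flammable Liquid).
The laboratory reagent has oral LD50 26.7 mg/kg, which is < 50 mg/kg, so it is Class 6.1 (Toxic).
Class 3 quantity: two 2 mL containers = 4 mL.
4 mL ≤ 5 mL (ocean vessel limit, Class 3) — within limit.
Total Class 6.1: (three 379 g packs = 1.137 kg) + (one 42.7 oz pack = 1212.68 g) = 2349.68 g.
2349.68 g is within the ocean vessel limit of 2.5 kg for Class 6.1.
Class 3 and Class 6.1 may not share an outer package.

No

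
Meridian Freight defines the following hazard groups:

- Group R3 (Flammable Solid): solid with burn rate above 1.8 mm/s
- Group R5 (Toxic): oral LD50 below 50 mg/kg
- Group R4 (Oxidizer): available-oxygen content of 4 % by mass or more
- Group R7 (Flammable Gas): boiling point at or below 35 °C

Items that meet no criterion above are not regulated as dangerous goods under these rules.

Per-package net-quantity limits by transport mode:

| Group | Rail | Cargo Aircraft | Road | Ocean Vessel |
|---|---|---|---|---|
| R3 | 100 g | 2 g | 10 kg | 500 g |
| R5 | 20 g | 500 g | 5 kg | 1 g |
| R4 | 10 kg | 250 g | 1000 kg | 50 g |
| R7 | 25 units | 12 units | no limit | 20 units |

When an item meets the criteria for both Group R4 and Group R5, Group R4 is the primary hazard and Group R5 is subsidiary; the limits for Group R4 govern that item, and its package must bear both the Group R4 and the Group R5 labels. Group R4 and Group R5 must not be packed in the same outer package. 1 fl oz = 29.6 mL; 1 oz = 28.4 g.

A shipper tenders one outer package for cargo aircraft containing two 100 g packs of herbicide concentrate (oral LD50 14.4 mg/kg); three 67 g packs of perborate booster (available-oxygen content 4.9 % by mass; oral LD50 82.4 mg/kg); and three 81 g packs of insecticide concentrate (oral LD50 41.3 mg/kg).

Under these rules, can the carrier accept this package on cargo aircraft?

The herbicide concentrate has oral LD50 14.4 mg/kg, which is < 50 mg/kg, so it is Group R5 (Toxic).
Available-oxygen content 4.9 % by mass meets the Group R4 criterion (Oxidizer), so the perborate booster is Group R4.
Insecticide concentrate: oral LD50 41.3 mg/kg < 50 mg/kg → Group R5 (Toxic).
Group R4 quantity: three 67 g packs = 201 g.
201 g ≤ 250 g (cargo aircraft limit, Group R4) — within limit.
Total Group R5: (two 100 g packs = 200 g) + (three 81 g packs = 243 g) = 443 g.
443 g ≤ 500 g (cargo aircraft limit, Group R5) — within limit.
Group R4 and Group R5 may not share an outer package.

No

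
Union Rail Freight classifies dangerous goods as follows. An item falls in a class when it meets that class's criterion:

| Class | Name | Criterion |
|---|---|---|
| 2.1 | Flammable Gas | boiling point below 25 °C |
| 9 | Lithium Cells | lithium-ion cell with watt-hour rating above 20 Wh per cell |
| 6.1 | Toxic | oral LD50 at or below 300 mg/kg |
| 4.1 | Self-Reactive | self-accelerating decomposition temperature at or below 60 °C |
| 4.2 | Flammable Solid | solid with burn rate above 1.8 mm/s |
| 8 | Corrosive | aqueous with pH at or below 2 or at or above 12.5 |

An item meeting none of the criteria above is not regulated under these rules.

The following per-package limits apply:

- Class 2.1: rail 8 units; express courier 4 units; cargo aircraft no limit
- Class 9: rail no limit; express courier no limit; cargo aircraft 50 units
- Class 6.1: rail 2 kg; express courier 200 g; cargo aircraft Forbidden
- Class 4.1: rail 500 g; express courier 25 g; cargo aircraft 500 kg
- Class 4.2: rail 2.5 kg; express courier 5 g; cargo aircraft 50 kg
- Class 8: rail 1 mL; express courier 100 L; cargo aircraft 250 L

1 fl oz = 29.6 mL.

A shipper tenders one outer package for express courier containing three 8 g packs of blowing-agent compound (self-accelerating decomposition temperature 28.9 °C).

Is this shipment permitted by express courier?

Blowing-agent compound: self-accelerating decomposition temperature 28.9 °C ≤ 60 °C → Class 4.1 (Self-Reactive).
Class 4.1 quantity: three 8 g packs = 24 g.
That is within the Class 4.1 express courier limit of 25 g.

Yes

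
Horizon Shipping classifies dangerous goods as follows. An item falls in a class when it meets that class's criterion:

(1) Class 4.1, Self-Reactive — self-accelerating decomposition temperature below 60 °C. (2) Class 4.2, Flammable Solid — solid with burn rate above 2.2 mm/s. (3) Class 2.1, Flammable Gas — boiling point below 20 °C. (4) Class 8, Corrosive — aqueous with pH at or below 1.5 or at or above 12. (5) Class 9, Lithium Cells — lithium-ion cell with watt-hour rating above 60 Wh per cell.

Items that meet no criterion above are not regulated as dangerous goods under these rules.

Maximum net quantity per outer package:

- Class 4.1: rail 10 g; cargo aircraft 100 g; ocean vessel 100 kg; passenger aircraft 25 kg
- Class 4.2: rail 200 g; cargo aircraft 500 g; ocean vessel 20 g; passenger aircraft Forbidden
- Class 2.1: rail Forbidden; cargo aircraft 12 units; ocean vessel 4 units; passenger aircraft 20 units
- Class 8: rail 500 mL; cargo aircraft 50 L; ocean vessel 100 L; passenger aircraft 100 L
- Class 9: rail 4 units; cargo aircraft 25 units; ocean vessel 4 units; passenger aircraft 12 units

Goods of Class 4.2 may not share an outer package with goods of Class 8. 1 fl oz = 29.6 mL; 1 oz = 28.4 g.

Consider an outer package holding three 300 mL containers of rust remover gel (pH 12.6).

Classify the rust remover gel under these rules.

Class 8

With pH 12.6 (≥ 12), the rust remover gel falls in Class 8.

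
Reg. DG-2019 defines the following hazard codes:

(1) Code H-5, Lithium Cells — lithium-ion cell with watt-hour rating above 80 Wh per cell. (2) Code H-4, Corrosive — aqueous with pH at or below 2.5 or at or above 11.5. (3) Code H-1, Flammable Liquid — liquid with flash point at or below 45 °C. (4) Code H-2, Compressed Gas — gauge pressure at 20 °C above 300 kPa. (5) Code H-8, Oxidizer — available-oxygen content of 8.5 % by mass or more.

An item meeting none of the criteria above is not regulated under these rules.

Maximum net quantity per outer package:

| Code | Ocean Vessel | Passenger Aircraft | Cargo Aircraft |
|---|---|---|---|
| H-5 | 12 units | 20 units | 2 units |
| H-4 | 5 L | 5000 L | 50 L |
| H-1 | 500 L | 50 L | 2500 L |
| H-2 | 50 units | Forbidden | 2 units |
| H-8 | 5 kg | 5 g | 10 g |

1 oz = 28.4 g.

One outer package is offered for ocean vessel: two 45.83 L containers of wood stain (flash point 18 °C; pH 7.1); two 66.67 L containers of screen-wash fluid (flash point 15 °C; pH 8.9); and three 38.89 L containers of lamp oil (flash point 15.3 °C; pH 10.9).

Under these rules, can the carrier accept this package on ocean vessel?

The wood stain has flash point 18 °C, which is ≤ 45 °C, so it is Code H-1 (Flammable Liquid).
With flash point 15 °C (≤ 45 °C), the screen-wash fluid falls in Code H-1.
Lamp oil: flash point 15.3 °C ≤ 45 °C → Code H-1 (Flammable Liquid).
Total Code H-1: (two 45.83 L containers = 91.66 L) + (two 66.67 L containers = 133.34 L) + (three 38.89 L containers = 116.67 L) = 341.67 L.
341.67 L ≤ 500 L (ocean vessel limit, Code H-1) — within limit.

Yes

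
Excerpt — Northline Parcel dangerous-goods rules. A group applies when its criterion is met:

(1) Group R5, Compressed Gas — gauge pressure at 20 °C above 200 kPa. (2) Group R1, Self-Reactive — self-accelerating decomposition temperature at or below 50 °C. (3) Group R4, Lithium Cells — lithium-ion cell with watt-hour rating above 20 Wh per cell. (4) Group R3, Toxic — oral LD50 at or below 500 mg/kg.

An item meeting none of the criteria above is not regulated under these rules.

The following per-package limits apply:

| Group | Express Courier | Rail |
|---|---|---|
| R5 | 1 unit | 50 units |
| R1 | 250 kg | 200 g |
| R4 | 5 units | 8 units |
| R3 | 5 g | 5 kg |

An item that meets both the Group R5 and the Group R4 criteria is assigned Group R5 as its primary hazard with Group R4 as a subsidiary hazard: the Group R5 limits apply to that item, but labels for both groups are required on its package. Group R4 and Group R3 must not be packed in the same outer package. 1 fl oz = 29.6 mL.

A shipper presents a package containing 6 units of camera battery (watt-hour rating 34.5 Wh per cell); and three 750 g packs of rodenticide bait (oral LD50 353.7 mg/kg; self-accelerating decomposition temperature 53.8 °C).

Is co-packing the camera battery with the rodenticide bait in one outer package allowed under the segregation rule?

No

The camera battery has watt-hour rating 34.5 Wh per cell, which is > 20 Wh per cell, so it is Group R4 (Lithium Cells).
Rodenticide bait: oral LD50 353.7 mg/kg ≤ 500 mg/kg → Group R3 (Toxic).
Group R4 and Group R3 may not share an outer package.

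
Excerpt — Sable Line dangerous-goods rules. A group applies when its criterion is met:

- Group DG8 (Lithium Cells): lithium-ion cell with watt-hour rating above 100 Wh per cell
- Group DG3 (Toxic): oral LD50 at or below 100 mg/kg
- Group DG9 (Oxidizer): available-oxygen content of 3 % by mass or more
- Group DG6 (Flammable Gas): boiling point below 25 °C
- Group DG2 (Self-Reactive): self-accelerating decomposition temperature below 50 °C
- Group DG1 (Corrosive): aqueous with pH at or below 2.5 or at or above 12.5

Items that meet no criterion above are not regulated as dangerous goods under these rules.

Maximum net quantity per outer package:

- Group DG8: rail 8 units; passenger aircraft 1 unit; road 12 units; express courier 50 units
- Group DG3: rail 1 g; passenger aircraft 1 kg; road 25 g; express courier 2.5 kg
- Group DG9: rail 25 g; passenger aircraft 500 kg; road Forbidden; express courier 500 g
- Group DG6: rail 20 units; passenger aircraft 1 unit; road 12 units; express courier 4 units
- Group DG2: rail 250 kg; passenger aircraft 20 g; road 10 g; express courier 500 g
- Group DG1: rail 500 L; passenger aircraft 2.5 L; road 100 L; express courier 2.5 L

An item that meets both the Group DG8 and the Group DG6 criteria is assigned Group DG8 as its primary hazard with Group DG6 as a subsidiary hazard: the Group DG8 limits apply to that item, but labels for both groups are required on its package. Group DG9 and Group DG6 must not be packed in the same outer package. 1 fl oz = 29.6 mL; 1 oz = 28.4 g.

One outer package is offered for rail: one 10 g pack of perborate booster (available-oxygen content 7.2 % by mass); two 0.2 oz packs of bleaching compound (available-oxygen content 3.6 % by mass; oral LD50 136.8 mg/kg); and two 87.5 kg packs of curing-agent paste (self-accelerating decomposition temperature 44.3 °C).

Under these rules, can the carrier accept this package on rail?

Available-oxygen content 7.2 % by mass meets the Group DG9 criterion (Oxidizer), so the perborate booster is Group DG9.
The bleaching compound has available-oxygen content 3.6 % by mass, which is ≥ 3 % by mass, so it is Group DG9 (Oxidizer).
With self-accelerating decomposition temperature 44.3 °C (< 50 °C), the curing-agent paste falls in Group DG2.
Group DG9 net quantity: 10 g + (two 0.2 oz packs = 11.36 g) = 21.36 g.
21.36 g is within the rail limit of 25 g for Group DG9.
Group DG2 quantity: two 87.5 kg packs = 175 kg.
175 kg ≤ 250 kg (rail limit, Group DG2) — within limit.
The segregation rule (Group DG9 with Group DG6) does not apply to Group DG9 with Group DG2.
Every hazard group is within its rail limit and no segregation rule is violated.

Yes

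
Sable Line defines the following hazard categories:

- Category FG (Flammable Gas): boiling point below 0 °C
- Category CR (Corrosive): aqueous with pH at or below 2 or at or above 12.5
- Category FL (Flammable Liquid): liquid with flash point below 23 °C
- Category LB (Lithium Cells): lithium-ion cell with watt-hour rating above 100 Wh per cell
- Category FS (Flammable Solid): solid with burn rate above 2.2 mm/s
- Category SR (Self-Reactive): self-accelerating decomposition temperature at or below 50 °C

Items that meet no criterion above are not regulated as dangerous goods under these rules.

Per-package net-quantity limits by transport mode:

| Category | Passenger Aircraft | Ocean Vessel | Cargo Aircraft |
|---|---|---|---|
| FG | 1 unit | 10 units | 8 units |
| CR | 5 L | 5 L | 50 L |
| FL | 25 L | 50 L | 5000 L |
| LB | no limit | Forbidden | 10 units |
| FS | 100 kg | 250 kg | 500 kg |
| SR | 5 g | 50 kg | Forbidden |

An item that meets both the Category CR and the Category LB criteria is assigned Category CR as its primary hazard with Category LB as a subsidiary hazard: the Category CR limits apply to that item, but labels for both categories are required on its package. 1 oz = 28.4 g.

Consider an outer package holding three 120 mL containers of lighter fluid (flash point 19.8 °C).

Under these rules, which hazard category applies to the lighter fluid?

With flash point 19.8 °C (< 23 °C), the lighter fluid falls in Category FL.

Category FL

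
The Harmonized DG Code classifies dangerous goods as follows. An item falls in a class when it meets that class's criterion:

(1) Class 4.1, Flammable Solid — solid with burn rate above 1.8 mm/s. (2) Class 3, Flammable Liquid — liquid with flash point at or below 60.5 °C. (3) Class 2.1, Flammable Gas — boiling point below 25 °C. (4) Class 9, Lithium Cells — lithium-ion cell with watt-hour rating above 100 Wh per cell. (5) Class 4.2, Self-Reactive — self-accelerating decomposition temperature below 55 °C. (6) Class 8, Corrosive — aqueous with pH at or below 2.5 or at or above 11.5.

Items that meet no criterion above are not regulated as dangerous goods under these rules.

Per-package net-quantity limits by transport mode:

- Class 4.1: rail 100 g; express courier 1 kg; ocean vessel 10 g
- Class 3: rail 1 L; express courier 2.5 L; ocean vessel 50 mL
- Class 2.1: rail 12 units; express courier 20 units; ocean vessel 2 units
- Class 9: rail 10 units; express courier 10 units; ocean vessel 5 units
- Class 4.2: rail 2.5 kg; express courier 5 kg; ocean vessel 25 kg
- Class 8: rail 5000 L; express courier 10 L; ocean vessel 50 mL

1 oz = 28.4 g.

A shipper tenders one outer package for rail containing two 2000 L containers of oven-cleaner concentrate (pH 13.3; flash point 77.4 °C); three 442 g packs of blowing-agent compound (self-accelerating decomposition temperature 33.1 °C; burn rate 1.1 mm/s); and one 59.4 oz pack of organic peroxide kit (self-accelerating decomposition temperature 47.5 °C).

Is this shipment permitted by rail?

No

The oven-cleaner concentrate has pH 13.3, which is ≥ 11.5, so it is Class 8 (Corrosive).
Self-accelerating decomposition temperature 33.1 °C meets the Class 4.2 criterion (Self-Reactive), so the blowing-agent compound is Class 4.2.
Organic peroxide kit: self-accelerating decomposition temperature 47.5 °C < 55 °C → Class 4.2 (Self-Reactive).
Class 4.2 net quantity: (three 442 g packs = 1.326 kg) + (one 59.4 oz pack = 1686.96 g) = 3012.96 g.
3012.96 g > 2.5 kg (rail limit, Class 4.2) — over the limit.
Class 8 quantity: two 2000 L containers = 4000 L.
4000 L ≤ 5000 L (rail limit, Class 8) — within limit.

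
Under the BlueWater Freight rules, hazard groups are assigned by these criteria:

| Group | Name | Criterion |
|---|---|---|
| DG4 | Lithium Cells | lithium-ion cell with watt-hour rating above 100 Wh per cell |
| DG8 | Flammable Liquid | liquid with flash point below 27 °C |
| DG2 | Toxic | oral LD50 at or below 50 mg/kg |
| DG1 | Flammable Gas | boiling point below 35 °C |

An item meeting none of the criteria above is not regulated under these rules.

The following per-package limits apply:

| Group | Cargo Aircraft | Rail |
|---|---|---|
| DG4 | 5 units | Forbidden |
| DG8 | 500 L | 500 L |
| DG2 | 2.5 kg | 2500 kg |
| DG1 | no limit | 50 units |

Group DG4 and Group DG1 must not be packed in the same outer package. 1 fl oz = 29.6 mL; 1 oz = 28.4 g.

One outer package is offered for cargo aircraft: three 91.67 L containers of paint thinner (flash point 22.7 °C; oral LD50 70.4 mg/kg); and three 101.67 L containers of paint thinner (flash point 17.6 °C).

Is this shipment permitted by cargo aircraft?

The paint thinner has flash point 22.7 °C, which is < 27 °C, so it is Group DG8 (Flammable Liquid).
The paint thinner has flash point 17.6 °C, which is < 27 °C, so it is Group DG8 (Flammable Liquid).
Group DG8 net quantity: (three 91.67 L containers = 275.01 L) + (three 101.67 L containers = 305.01 L) = 580.02 L.
That exceeds the Group DG8 cargo aircraft limit of 500 L.

No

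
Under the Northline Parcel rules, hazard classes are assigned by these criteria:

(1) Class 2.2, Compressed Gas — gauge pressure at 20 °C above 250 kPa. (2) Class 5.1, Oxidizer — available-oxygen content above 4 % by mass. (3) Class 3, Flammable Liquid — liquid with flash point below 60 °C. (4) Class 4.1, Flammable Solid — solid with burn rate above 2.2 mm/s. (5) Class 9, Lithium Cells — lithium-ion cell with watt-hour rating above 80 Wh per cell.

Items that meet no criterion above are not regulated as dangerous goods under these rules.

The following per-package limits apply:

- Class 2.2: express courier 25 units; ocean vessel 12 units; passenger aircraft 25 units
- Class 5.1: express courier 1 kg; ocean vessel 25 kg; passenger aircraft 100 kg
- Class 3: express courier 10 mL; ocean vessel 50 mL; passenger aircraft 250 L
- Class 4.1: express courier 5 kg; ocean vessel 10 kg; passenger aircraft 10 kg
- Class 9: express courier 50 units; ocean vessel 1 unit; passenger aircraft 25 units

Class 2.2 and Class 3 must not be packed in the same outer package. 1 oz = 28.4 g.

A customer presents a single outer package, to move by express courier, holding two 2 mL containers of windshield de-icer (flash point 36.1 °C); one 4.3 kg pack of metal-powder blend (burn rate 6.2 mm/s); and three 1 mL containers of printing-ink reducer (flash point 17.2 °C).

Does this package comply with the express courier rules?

Flash point 36.1 °C meets the Class 3 criterion (Flammable Liquid), so the windshield de-icer is Class 3.
Metal-powder blend: burn rate 6.2 mm/s > 2.2 mm/s → Class 4.1 (Flammable Solid).
Flash point 17.2 °C meets the Class 3 criterion (Flammable Liquid), so the printing-ink reducer is Class 3.
Class 3 net quantity: (two 2 mL containers = 4 mL) + (three 1 mL containers = 3 mL) = 7 mL.
7 mL is within the express courier limit of 10 mL for Class 3.
Class 4.1 quantity: 4.3 kg.
4.3 kg ≤ 5 kg (express courier limit, Class 4.1) — within limit.
The segregation rule (Class 2.2 with Class 3) does not apply to Class 3 with Class 4.1.
Every hazard class is within its express courier limit and no segregation rule is violated.

Yes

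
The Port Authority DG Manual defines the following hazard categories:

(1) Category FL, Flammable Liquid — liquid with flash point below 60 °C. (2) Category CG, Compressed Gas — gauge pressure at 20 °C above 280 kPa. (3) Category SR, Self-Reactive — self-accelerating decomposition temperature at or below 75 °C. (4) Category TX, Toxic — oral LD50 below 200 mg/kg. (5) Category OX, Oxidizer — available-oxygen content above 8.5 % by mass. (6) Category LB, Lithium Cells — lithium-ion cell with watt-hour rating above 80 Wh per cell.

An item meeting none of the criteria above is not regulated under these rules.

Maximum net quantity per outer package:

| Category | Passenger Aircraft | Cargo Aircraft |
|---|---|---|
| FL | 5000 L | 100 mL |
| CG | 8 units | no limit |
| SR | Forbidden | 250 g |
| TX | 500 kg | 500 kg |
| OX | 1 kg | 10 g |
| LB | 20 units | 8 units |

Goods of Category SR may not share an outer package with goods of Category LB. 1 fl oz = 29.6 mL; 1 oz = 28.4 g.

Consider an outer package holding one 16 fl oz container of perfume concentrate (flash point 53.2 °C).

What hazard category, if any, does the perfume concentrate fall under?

Perfume concentrate: flash point 53.2 °C < 60 °C → Category FL (Flammable Liquid).

Category FL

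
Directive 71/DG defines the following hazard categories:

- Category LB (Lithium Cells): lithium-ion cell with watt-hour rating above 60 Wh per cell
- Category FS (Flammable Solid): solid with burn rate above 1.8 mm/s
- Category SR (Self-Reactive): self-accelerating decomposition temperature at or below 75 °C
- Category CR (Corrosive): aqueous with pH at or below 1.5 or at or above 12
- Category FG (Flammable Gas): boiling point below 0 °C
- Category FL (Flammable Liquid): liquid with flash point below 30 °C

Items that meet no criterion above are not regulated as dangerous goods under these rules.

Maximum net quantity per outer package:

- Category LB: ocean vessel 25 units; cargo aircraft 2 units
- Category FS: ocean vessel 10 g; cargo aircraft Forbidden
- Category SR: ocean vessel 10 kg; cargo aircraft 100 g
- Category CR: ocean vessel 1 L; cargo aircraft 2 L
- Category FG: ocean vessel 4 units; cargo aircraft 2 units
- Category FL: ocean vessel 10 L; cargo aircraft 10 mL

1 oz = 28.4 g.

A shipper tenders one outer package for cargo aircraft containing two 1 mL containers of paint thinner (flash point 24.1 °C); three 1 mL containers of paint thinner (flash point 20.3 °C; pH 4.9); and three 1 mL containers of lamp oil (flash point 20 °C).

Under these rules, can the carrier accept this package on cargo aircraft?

Flash point 24.1 °C meets the Category FL criterion (Flammable Liquid), so the paint thinner is Category FL.
With flash point 20.3 °C (< 30 °C), the paint thinner falls in Category FL.
The lamp oil has flash point 20 °C, which is < 30 °C, so it is Category FL (Flammable Liquid).
Category FL net quantity: (two 1 mL containers = 2 mL) + (three 1 mL containers = 3 mL) + (three 1 mL containers = 3 mL) = 8 mL.
That is within the Category FL cargo aircraft limit of 10 mL.

Yes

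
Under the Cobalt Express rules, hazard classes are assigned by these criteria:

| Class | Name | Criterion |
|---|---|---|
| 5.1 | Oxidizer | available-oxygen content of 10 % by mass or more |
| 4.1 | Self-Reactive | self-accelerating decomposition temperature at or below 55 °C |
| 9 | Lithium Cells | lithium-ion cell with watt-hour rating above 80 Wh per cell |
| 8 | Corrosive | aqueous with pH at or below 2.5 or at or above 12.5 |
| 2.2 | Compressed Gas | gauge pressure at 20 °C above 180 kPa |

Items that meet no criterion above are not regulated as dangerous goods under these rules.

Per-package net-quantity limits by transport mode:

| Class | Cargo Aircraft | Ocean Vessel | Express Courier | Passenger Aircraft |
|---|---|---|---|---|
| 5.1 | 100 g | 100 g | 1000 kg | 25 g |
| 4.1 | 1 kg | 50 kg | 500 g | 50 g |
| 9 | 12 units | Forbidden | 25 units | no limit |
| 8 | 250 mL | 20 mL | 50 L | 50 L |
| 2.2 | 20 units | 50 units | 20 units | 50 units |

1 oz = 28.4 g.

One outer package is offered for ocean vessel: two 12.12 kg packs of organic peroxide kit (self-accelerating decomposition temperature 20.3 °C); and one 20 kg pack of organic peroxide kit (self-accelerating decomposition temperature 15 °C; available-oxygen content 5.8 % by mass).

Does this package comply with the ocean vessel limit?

Yes

Self-accelerating decomposition temperature 20.3 °C meets the Class 4.1 criterion (Self-Reactive), so the organic peroxide kit is Class 4.1.
Self-accelerating decomposition temperature 15 °C meets the Class 4.1 criterion (Self-Reactive), so the organic peroxide kit is Class 4.1.
Class 4.1 net quantity: (two 12.12 kg packs = 24.24 kg) + 20 kg = 44.24 kg.
44.24 kg ≤ 50 kg (ocean vessel limit, Class 4.1) — within limit.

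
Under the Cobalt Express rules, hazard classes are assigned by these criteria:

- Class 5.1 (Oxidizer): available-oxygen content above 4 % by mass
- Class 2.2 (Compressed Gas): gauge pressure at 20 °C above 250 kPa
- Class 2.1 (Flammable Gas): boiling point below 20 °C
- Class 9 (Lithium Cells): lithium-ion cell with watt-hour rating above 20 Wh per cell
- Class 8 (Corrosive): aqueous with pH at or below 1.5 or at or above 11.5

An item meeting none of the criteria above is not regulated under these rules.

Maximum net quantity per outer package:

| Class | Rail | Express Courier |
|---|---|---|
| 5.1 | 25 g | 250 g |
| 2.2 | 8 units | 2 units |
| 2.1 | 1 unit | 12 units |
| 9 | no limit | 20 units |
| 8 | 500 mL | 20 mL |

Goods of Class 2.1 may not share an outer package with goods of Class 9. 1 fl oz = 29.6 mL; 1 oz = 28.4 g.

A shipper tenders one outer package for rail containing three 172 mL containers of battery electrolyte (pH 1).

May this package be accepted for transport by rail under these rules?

With pH 1 (≤ 1.5), the battery electrolyte falls in Class 8.
Class 8 quantity: three 172 mL containers = 516 mL.
516 mL exceeds the rail limit of 500 mL for Class 8.

No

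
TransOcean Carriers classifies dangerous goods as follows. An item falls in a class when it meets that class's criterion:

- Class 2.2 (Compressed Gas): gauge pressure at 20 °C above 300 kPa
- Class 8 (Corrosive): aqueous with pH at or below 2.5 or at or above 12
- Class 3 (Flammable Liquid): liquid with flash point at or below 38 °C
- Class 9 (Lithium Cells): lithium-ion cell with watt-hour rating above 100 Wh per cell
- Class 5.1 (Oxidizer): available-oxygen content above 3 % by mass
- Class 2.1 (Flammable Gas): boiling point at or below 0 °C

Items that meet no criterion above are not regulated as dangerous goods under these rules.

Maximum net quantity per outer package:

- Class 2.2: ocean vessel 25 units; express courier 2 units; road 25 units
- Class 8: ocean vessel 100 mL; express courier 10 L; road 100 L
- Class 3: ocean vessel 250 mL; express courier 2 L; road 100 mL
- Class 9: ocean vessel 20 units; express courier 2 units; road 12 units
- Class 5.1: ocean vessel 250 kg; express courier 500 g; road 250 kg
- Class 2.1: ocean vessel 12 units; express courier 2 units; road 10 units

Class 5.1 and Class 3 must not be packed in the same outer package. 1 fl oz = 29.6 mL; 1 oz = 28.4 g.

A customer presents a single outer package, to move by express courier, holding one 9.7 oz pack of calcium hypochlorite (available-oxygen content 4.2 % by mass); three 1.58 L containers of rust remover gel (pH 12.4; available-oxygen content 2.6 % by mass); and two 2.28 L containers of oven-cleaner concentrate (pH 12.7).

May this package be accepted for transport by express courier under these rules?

Available-oxygen content 4.2 % by mass meets the Class 5.1 criterion (Oxidizer), so the calcium hypochlorite is Class 5.1.
Rust remover gel: pH 12.4 ≥ 12 → Class 8 (Corrosive).
pH 12.7 meets the Class 8 criterion (Corrosive), so the oven-cleaner concentrate is Class 8.
Class 8 net quantity: (three 1.58 L containers = 4.74 L) + (two 2.28 L containers = 4.56 L) = 9.3 L.
9.3 L ≤ 10 L (express courier limit, Class 8) — within limit.
Class 5.1 quantity: one 9.7 oz pack = 275.48 g.
275.48 g is within the express courier limit of 500 g for Class 5.1.
The segregation rule (Class 5.1 with Class 3) does not apply to Class 8 with Class 5.1.
Every hazard class is within its express courier limit and no segregation rule is violated.

Yes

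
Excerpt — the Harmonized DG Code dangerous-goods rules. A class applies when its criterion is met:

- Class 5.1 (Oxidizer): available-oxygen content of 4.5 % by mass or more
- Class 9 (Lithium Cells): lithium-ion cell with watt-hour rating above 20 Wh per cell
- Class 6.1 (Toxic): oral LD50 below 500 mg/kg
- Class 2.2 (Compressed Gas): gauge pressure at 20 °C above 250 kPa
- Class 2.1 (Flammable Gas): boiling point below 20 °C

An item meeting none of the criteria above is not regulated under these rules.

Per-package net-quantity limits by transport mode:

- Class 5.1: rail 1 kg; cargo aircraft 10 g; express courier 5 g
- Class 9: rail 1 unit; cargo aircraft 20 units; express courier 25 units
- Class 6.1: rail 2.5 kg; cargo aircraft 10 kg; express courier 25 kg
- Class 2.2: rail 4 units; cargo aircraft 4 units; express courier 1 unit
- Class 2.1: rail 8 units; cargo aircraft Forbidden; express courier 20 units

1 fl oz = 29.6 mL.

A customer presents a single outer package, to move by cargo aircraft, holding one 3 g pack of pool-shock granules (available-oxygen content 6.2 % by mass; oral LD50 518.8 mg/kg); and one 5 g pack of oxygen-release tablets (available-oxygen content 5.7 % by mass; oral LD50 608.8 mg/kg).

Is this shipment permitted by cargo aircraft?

With available-oxygen content 6.2 % by mass (≥ 4.5 % by mass), the pool-shock granules fall in Class 5.1.
Available-oxygen content 5.7 % by mass meets the Class 5.1 criterion (Oxidizer), so the oxygen-release tablets are Class 5.1.
Total Class 5.1: 3 g + 5 g = 8 g.
That is within the Class 5.1 cargo aircraft limit of 10 g.

Yes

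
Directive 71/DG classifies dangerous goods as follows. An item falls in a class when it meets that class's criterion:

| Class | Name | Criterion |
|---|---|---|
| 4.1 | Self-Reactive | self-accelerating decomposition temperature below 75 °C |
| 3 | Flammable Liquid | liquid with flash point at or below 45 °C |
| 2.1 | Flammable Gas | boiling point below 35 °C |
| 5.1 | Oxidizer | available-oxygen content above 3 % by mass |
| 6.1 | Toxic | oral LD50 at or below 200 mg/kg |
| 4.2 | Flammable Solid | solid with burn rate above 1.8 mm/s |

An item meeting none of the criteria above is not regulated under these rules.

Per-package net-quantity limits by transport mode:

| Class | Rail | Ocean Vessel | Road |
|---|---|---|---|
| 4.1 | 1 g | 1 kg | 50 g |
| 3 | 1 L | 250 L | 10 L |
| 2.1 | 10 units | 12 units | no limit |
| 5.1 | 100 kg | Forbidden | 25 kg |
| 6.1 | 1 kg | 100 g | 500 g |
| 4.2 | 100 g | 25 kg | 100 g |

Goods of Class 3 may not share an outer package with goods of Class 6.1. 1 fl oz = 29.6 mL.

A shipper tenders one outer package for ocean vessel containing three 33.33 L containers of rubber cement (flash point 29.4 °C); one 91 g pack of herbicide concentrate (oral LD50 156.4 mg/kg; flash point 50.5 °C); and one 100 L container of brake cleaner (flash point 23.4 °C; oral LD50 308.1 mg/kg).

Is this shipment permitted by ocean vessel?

No

Rubber cement: flash point 29.4 °C ≤ 45 °C → Class 3 (Flammable Liquid).
The herbicide concentrate has oral LD50 156.4 mg/kg, which is ≤ 200 mg/kg, so it is Class 6.1 (Toxic).
Flash point 23.4 °C meets the Class 3 criterion (Flammable Liquid), so the brake cleaner is Class 3.
Class 3 net quantity: (three 33.33 L containers = 99.99 L) + 100 L = 199.99 L.
199.99 L ≤ 250 L (ocean vessel limit, Class 3) — within limit.
Class 6.1 quantity: 91 g.
That is within the Class 6.1 ocean vessel limit of 100 g.
Class 3 and Class 6.1 may not share an outer package.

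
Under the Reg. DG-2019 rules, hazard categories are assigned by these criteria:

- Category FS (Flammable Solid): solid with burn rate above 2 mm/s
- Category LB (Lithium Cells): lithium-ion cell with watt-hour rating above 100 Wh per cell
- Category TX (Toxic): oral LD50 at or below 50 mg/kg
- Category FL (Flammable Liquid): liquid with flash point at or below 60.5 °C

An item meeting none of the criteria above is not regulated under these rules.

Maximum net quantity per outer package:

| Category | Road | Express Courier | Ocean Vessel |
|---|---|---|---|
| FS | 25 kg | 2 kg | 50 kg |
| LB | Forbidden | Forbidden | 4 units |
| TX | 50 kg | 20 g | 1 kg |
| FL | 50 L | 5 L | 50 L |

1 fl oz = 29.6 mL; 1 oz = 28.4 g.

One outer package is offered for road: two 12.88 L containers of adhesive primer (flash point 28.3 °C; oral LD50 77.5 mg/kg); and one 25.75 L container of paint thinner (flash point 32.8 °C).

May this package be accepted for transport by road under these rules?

The adhesive primer has flash point 28.3 °C, which is ≤ 60.5 °C, so it is Category FL (Flammable Liquid).
Paint thinner: flash point 32.8 °C ≤ 60.5 °C → Category FL (Flammable Liquid).
Category FL net quantity: (two 12.88 L containers = 25.76 L) + 25.75 L = 51.51 L.
That exceeds the Category FL road limit of 50 L.

No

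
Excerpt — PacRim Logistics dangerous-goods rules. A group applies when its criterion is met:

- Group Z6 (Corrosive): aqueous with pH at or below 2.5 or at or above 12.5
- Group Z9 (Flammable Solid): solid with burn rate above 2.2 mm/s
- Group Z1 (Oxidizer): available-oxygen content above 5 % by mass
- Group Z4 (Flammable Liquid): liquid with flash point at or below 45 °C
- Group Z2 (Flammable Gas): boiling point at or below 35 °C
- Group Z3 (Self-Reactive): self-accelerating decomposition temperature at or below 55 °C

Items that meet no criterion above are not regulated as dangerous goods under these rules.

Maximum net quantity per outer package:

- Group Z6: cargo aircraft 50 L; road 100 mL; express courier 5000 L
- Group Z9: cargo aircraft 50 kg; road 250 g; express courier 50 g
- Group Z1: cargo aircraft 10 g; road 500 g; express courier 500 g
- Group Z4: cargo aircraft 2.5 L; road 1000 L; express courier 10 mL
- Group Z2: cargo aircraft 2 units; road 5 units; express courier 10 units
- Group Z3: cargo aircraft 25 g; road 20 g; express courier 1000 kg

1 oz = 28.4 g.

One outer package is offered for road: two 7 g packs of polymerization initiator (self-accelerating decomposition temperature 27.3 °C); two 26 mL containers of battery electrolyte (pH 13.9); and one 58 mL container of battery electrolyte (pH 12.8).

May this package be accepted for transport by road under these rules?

The polymerization initiator has self-accelerating decomposition temperature 27.3 °C, which is ≤ 55 °C, so it is Group Z3 (Self-Reactive).
pH 13.9 meets the Group Z6 criterion (Corrosive), so the battery electrolyte is Group Z6.
pH 12.8 meets the Group Z6 criterion (Corrosive), so the battery electrolyte is Group Z6.
Total Group Z6: (two 26 mL containers = 52 mL) + 58 mL = 110 mL.
110 mL exceeds the road limit of 100 mL for Group Z6.
Group Z3 quantity: two 7 g packs = 14 g.
14 g is within the road limit of 20 g for Group Z3.

No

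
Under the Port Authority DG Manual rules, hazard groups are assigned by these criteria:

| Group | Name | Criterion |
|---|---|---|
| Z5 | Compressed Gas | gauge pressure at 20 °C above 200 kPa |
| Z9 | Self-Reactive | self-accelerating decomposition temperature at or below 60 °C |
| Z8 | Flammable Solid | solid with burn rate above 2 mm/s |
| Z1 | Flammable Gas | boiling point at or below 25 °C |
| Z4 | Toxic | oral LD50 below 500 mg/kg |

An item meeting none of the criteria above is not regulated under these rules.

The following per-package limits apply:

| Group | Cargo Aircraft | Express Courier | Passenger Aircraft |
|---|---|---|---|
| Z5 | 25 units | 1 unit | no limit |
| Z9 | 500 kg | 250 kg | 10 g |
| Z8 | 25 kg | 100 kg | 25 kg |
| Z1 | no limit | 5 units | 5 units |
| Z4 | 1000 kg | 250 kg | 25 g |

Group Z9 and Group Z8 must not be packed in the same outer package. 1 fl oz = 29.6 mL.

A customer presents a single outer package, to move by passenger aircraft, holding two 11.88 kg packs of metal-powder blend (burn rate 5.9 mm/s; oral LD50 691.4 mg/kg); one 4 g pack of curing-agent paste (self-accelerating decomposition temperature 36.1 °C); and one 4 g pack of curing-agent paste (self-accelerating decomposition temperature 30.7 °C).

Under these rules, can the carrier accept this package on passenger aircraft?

No

The metal-powder blend has burn rate 5.9 mm/s, which is > 2 mm/s, so it is Group Z8 (Flammable Solid).
The curing-agent paste has self-accelerating decomposition temperature 36.1 °C, which is ≤ 60 °C, so it is Group Z9 (Self-Reactive).
With self-accelerating decomposition temperature 30.7 °C (≤ 60 °C), the curing-agent paste falls in Group Z9.
Group Z9 net quantity: 4 g + 4 g = 8 g.
8 g ≤ 10 g (passenger aircraft limit, Group Z9) — within limit.
Group Z8 quantity: two 11.88 kg packs = 23.76 kg.
That is within the Group Z8 passenger aircraft limit of 25 kg.
Group Z9 and Group Z8 may not share an outer package.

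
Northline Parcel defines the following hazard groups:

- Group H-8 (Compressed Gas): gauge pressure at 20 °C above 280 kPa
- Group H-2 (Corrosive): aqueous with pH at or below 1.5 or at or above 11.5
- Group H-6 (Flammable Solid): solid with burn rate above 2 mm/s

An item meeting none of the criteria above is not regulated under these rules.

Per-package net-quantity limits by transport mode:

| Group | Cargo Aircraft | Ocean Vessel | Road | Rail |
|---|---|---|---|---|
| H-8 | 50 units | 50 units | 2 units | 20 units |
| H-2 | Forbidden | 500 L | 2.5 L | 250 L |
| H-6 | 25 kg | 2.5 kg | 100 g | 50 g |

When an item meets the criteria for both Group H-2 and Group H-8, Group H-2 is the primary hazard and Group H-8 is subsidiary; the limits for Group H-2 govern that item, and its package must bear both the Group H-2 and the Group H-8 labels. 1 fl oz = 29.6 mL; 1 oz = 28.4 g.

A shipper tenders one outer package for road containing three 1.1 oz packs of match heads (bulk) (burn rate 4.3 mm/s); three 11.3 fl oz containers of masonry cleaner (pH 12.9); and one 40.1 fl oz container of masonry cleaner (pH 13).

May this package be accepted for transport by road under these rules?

Yes

Burn rate 4.3 mm/s meets the Group H-6 criterion (Flammable Solid), so the match heads (bulk) are Group H-6.
The masonry cleaner has pH 12.9, which is ≥ 11.5, so it is Group H-2 (Corrosive).
Masonry cleaner: pH 13 ≥ 11.5 → Group H-2 (Corrosive).
Group H-2 net quantity: (three 11.3 fl oz containers = 1003.44 mL) + (one 40.1 fl oz container = 1186.96 mL) = 2190.4 mL.
2190.4 mL is within the road limit of 2.5 L for Group H-2.
Group H-6 quantity: three 1.1 oz packs = 93.72 g.
93.72 g is within the road limit of 100 g for Group H-6.
Every hazard group is within its road limit and no segregation rule is violated.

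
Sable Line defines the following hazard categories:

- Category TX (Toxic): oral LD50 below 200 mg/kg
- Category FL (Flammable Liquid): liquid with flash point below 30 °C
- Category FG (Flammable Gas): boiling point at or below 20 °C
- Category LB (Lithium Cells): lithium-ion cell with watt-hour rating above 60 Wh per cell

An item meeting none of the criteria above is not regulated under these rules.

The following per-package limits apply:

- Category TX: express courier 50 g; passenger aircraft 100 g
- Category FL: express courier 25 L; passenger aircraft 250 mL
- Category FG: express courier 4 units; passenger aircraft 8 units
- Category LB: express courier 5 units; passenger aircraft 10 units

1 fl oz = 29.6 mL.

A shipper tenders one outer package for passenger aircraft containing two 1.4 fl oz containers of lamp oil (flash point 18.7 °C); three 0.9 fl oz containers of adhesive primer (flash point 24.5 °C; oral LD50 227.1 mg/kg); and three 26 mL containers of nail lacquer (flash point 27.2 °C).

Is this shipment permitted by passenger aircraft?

The lamp oil has flash point 18.7 °C, which is < 30 °C, so it is Category FL (Flammable Liquid).
With flash point 24.5 °C (< 30 °C), the adhesive primer falls in Category FL.
The nail lacquer has flash point 27.2 °C, which is < 30 °C, so it is Category FL (Flammable Liquid).
Total Category FL: (two 1.4 fl oz containers = 82.88 mL) + (three 0.9 fl oz containers = 79.92 mL) + (three 26 mL containers = 78 mL) = 240.8 mL.
240.8 mL is within the passenger aircraft limit of 250 mL for Category FL.

Yes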